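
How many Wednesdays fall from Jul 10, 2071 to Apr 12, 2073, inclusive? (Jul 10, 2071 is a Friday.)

Jul 10, 2071 is a Friday; the first Wednesday on or after it is Jul 15, 2071 (5 days later).
From Jul 15, 2071 to Apr 12, 2073: 169 + 366 + 102 = 637 days (rest of 2071, 2072, to Apr 12, 2073 in 2073).
637 ÷ 7 = 91 full weeks with remainder 0, so 91 more Wednesdays after the first → 92.

92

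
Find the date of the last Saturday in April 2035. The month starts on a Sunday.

28 April 2035

April 2035 begins on a Sunday, so the first Saturday is April 7 (6 days later).
April 2035 has 30 days. Adding weeks: 7, 14, 21, 28 — the last one ≤ 30 is the 28th.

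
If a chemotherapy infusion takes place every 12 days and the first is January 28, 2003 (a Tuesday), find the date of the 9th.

The 9th occurrence is 8 intervals after the first: 8 × 12 = 96 days after January 28, 2003.
January has 31 days — 3 days to the end of January leaves 93.
February has 28 days (65 left).
March has 31 days (34 left).
April has 30 days (4 left).
4 days into May → May 4, 2003.

May 4, 2003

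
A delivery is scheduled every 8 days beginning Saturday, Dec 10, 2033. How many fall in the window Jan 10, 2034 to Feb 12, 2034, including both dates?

Occurrences land 8·i days after Dec 10, 2033 for i = 0, 1, 2, …
Jan 10, 2034 is 31 days after the start; 31 ÷ 8 = 3 remainder 7; since the remainder is 7, round up to i = 4. First occurrence in the window: #5 on Jan 11, 2034 (4×8 = 32 days in).
Feb 12, 2034 is 64 days after the start; 64 ÷ 8 = 8 remainder 0. Last occurrence in the window: #9 on Feb 12, 2034.
Occurrences #5 through #9: 5 in total.

5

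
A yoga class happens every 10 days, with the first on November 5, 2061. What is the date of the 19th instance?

The 19th occurrence is 18 intervals after the first: 18 × 10 = 180 days after November 5, 2061.
November has 30 days — 25 days to the end of November leaves 155.
December has 31 days (124 left).
January has 31 days (93 left).
February has 28 days (65 left).
March has 31 days (34 left).
April has 30 days (4 left).
4 days into May → May 4, 2062.

May 4, 2062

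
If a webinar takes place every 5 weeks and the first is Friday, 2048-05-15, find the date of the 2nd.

2048-06-19

The 2nd occurrence is 1 interval after the first: 1 × 35 = 35 days after 2048-05-15.
May has 31 days — 16 days to the end of May leaves 19.
19 days into June → 2048-06-19.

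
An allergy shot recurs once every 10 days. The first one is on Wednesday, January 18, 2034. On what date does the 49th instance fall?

The 49th occurrence is 48 intervals after the first: 48 × 10 = 480 days after January 18, 2034.
January has 31 days — 13 days to the end of January leaves 467.
From end of January to end of 2034 is 334 days (133 left).
January has 31 days (102 left).
February has 28 days (74 left).
March has 31 days (43 left).
April has 30 days (13 left).
13 days into May → May 13, 2035.

May 13, 2035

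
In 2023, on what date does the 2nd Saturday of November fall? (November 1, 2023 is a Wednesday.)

2023-11-11

November 2023 begins on a Wednesday, so the first Saturday is November 4 (3 days later).
The 2nd Saturday is 1 weeks later: 4 + 7 = 11.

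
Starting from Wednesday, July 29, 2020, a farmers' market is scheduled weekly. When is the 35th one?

March 24, 2021

The 35th occurrence is 34 intervals after the first: 34 × 7 = 238 days after July 29, 2020.
July has 31 days — 2 days to the end of July leaves 236.
August has 31 days (205 left).
September has 30 days (175 left).
October has 31 days (144 left).
November has 30 days (114 left).
December has 31 days (83 left).
January has 31 days (52 left).
February has 28 days (24 left).
24 days into March → March 24, 2021.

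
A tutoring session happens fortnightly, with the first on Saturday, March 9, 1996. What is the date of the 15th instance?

The 15th occurrence is 14 intervals after the first: 14 × 14 = 196 days after March 9, 1996.
March has 31 days — 22 days to the end of March leaves 174.
April has 30 days (144 left).
May has 31 days (113 left).
June has 30 days (83 left).
July has 31 days (52 left).
August has 31 days (21 left).
21 days into September → September 21, 1996.

September 21, 1996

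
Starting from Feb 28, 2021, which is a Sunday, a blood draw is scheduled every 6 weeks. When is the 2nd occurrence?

Apr 11, 2021

The 2nd occurrence is 1 interval after the first: 1 × 42 = 42 days after Feb 28, 2021.
Feb has 28 days — 0 days to the end of Feb leaves 42.
Mar has 31 days (11 left).
11 days into Apr → Apr 11, 2021.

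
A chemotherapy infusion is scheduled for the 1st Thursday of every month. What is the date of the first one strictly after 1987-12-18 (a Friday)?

December 1987 starts on a Tuesday, so its 1st Thursday is 1987-12-03 (2 days in).
That is not after 1987-12-18, so look at January 1988.
January 1988 starts on a Friday, so its 1st Thursday is 1988-01-07 (6 days in).

1988-01-07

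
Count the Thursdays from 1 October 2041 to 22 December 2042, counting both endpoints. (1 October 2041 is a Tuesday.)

64

1 October 2041 is a Tuesday; the first Thursday on or after it is 3 October 2041 (2 days later).
From 3 October 2041 to 22 December 2042: 89 + 356 = 445 days (rest of 2041, to 22 December 2042 in 2042).
445 ÷ 7 = 63 full weeks with remainder 4, so 63 more Thursdays after the first → 64.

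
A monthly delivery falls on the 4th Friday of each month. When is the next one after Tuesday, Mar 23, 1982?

Mar 26, 1982

Mar 1982 starts on a Monday; its first Friday is the 5th, so the 4th Friday is the 26th — Mar 26, 1982.
Mar 26, 1982 is after Mar 23, 1982, so that is the next one.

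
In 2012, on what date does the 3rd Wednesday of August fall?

15 August 2012

The first Wednesday of August 2012 is August 1.
The 3rd Wednesday is 2 weeks later: 1 + 14 = 15.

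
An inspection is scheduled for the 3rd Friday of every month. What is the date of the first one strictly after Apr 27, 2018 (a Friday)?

May 18, 2018

Apr 2018 starts on a Sunday; its first Friday is the 6th, so the 3rd Friday is the 20th — Apr 20, 2018.
That is not after Apr 27, 2018, so look at May 2018.
May 2018 starts on a Tuesday; its first Friday is the 4th, so the 3rd Friday is the 18th — May 18, 2018.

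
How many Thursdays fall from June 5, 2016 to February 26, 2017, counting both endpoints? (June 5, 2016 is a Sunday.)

38

June 5, 2016 is a Sunday; the first Thursday on or after it is June 9, 2016 (4 days later).
From June 9, 2016 to February 26, 2017: 21 + 31 + 31 + 30 + 31 + 30 + 31 + 31 + 26 = 262 days (rest of June, July, August, September, October, November, December, January, February).
262 ÷ 7 = 37 full weeks with remainder 3, so 37 more Thursdays after the first → 38.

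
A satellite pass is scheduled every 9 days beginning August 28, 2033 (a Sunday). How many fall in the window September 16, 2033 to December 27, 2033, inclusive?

11

Occurrences land 9·i days after August 28, 2033 for i = 0, 1, 2, …
September 16, 2033 is 19 days after the start; 19 ÷ 9 = 2 remainder 1; since the remainder is 1, round up to i = 3. First occurrence in the window: #4 on September 24, 2033 (3×9 = 27 days in).
December 27, 2033 is 121 days after the start; 121 ÷ 9 = 13 remainder 4. Last occurrence in the window: #14 on December 23, 2033.
Occurrences #4 through #14: 11 in total.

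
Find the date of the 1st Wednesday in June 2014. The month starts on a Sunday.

June 2014 begins on a Sunday, so the first Wednesday is June 4 (3 days later).

4 June 2014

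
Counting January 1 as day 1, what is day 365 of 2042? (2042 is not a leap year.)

Jan has 31 days (365 − 31 = 334 remain).
Feb has 28 days (334 − 28 = 306 remain).
Mar has 31 days (306 − 31 = 275 remain).
Apr has 30 days (275 − 30 = 245 remain).
May has 31 days (245 − 31 = 214 remain).
Jun has 30 days (214 − 30 = 184 remain).
Jul has 31 days (184 − 31 = 153 remain).
Aug has 31 days (153 − 31 = 122 remain).
Sep has 30 days (122 − 30 = 92 remain).
Oct has 31 days (92 − 31 = 61 remain).
Nov has 30 days (61 − 30 = 31 remain).
31 into Dec → Dec 31.

Dec 31, 2042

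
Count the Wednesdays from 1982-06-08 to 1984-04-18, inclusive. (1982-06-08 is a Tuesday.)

98

1982-06-08 is a Tuesday; the first Wednesday on or after it is 1982-06-09 (1 day later).
From 1982-06-09 to 1984-04-18: 205 + 365 + 109 = 679 days (rest of 1982, 1983, to 1984-04-18 in 1984).
679 ÷ 7 = 97 full weeks with remainder 0, so 97 more Wednesdays after the first → 98.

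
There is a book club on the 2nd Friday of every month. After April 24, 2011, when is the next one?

May 13, 2011

April 2011 starts on a Friday; its first Friday is the 1st, so the 2nd Friday is the 8th — April 8, 2011.
That is not after April 24, 2011, so look at May 2011.
May 2011 starts on a Sunday; its first Friday is the 6th, so the 2nd Friday is the 13th — May 13, 2011.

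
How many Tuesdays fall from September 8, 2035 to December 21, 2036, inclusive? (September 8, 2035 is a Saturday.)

67

September 8, 2035 is a Saturday; the first Tuesday on or after it is September 11, 2035 (3 days later).
From September 11, 2035 to December 21, 2036: 111 + 356 = 467 days (rest of 2035, to December 21, 2036 in 2036).
467 ÷ 7 = 66 full weeks with remainder 5, so 66 more Tuesdays after the first → 67.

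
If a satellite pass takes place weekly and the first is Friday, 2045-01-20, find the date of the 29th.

2045-08-04

The 29th occurrence is 28 intervals after the first: 28 × 7 = 196 days after 2045-01-20.
January has 31 days — 11 days to the end of January leaves 185.
February has 28 days (157 left).
March has 31 days (126 left).
April has 30 days (96 left).
May has 31 days (65 left).
June has 30 days (35 left).
July has 31 days (4 left).
4 days into August → 2045-08-04.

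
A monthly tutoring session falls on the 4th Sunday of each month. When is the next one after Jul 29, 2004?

Jul 2004 starts on a Thursday; its first Sunday is the 4th, so the 4th Sunday is the 25th — Jul 25, 2004.
That is not after Jul 29, 2004, so look at Aug 2004.
Aug 2004 starts on a Sunday; its first Sunday is the 1st, so the 4th Sunday is the 22nd — Aug 22, 2004.

Aug 22, 2004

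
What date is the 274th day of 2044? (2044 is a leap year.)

30 September 2044

January has 31 days (274 − 31 = 243 remain).
February has 29 days (243 − 29 = 214 remain).
March has 31 days (214 − 31 = 183 remain).
April has 30 days (183 − 30 = 153 remain).
May has 31 days (153 − 31 = 122 remain).
June has 30 days (122 − 30 = 92 remain).
July has 31 days (92 − 31 = 61 remain).
August has 31 days (61 − 31 = 30 remain).
30 into September → September 30.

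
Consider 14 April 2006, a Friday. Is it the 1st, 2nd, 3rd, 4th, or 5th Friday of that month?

Day 14 falls in week ⌈14/7⌉ of the month.
Days 1–7 hold the 1st Friday, 8–14 the 2nd, 15–21 the 3rd, 22–28 the 4th, 29–31 the 5th.
14 is in the range for the 2nd.

2nd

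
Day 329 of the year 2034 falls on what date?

January has 31 days (329 − 31 = 298 remain).
February has 28 days (298 − 28 = 270 remain).
March has 31 days (270 − 31 = 239 remain).
April has 30 days (239 − 30 = 209 remain).
May has 31 days (209 − 31 = 178 remain).
June has 30 days (178 − 30 = 148 remain).
July has 31 days (148 − 31 = 117 remain).
August has 31 days (117 − 31 = 86 remain).
September has 30 days (86 − 30 = 56 remain).
October has 31 days (56 − 31 = 25 remain).
25 into November → November 25.

25 November 2034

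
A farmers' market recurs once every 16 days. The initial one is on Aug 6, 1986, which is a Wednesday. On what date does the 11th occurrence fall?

Jan 13, 1987

The 11th occurrence is 10 intervals after the first: 10 × 16 = 160 days after Aug 6, 1986.
Aug has 31 days — 25 days to the end of Aug leaves 135.
Sep has 30 days (105 left).
Oct has 31 days (74 left).
Nov has 30 days (44 left).
Dec has 31 days (13 left).
13 days into Jan → Jan 13, 1987.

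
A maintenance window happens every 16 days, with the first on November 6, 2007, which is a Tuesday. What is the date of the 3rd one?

The 3rd occurrence is 2 intervals after the first: 2 × 16 = 32 days after November 6, 2007.
November has 30 days — 24 days to the end of November leaves 8.
8 days into December → December 8, 2007.

December 8, 2007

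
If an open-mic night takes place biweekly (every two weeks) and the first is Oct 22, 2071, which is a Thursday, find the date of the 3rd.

The 3rd occurrence is 2 intervals after the first: 2 × 14 = 28 days after Oct 22, 2071.
Oct has 31 days — 9 days to the end of Oct leaves 19.
19 days into Nov → Nov 19, 2071.

Nov 19, 2071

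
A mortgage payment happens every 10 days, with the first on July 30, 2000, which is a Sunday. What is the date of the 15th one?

The 15th occurrence is 14 intervals after the first: 14 × 10 = 140 days after July 30, 2000.
July has 31 days — 1 day to the end of July leaves 139.
August has 31 days (108 left).
September has 30 days (78 left).
October has 31 days (47 left).
November has 30 days (17 left).
17 days into December → December 17, 2000.

December 17, 2000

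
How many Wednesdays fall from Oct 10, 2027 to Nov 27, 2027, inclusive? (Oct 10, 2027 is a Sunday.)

Oct 10, 2027 is a Sunday; the first Wednesday on or after it is Oct 13, 2027 (3 days later).
From Oct 13, 2027 to Nov 27, 2027: 18 + 27 = 45 days (rest of Oct, Nov).
45 ÷ 7 = 6 full weeks with remainder 3, so 6 more Wednesdays after the first → 7.

7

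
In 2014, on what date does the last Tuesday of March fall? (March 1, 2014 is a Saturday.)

March 2014 begins on a Saturday, so the first Tuesday is March 4 (3 days later).
March 2014 has 31 days. Adding weeks: 4, 11, 18, 25 — the last one ≤ 31 is the 25th.

2014-03-25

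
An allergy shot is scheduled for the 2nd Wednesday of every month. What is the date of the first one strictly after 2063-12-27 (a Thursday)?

2064-01-09

December 2063 starts on a Saturday; its first Wednesday is the 5th, so the 2nd Wednesday is the 12th — 2063-12-12.
That is not after 2063-12-27, so look at January 2064.
January 2064 starts on a Tuesday; its first Wednesday is the 2nd, so the 2nd Wednesday is the 9th — 2064-01-09.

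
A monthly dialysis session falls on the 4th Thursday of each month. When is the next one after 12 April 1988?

April 1988 starts on a Friday; its first Thursday is the 7th, so the 4th Thursday is the 28th — 28 April 1988.
28 April 1988 is after 12 April 1988, so that is the next one.

28 April 1988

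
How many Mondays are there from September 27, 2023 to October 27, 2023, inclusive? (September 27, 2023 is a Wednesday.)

4

September 27, 2023 is a Wednesday; the first Monday on or after it is October 2, 2023 (5 days later).
From October 2, 2023 to October 27, 2023 is 27 − 2 = 25 days.
25 ÷ 7 = 3 full weeks with remainder 4, so 3 more Mondays after the first → 4.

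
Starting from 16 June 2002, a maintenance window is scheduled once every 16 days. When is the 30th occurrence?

23 September 2003

The 30th occurrence is 29 intervals after the first: 29 × 16 = 464 days after 16 June 2002.
June has 30 days — 14 days to the end of June leaves 450.
From end of June to end of 2002 is 184 days (266 left).
January has 31 days (235 left).
February has 28 days (207 left).
March has 31 days (176 left).
April has 30 days (146 left).
May has 31 days (115 left).
June has 30 days (85 left).
July has 31 days (54 left).
August has 31 days (23 left).
23 days into September → 23 September 2003.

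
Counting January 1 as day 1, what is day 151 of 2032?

2032-05-30

January has 31 days (151 − 31 = 120 remain).
February has 29 days (120 − 29 = 91 remain).
March has 31 days (91 − 31 = 60 remain).
April has 30 days (60 − 30 = 30 remain).
30 into May → May 30.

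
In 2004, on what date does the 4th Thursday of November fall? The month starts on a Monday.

November 2004 begins on a Monday, so the first Thursday is November 4 (3 days later).
The 4th Thursday is 3 weeks later: 4 + 21 = 25.

2004-11-25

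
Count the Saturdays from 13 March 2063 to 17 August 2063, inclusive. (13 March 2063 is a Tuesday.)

22

13 March 2063 is a Tuesday; the first Saturday on or after it is 17 March 2063 (4 days later).
From 17 March 2063 to 17 August 2063: 14 + 30 + 31 + 30 + 31 + 17 = 153 days (rest of March, April, May, June, July, August).
153 ÷ 7 = 21 full weeks with remainder 6, so 21 more Saturdays after the first → 22.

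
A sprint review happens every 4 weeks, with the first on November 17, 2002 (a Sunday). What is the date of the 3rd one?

January 12, 2003

The 3rd occurrence is 2 intervals after the first: 2 × 28 = 56 days after November 17, 2002.
November has 30 days — 13 days to the end of November leaves 43.
December has 31 days (12 left).
12 days into January → January 12, 2003.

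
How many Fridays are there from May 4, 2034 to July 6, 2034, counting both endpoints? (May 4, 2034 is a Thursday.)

9

May 4, 2034 is a Thursday; the first Friday on or after it is May 5, 2034 (1 day later).
From May 5, 2034 to July 6, 2034: 26 + 30 + 6 = 62 days (rest of May, June, July).
62 ÷ 7 = 8 full weeks with remainder 6, so 8 more Fridays after the first → 9.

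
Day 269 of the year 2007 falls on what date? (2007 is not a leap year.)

September 26, 2007

January has 31 days (269 − 31 = 238 remain).
February has 28 days (238 − 28 = 210 remain).
March has 31 days (210 − 31 = 179 remain).
April has 30 days (179 − 30 = 149 remain).
May has 31 days (149 − 31 = 118 remain).
June has 30 days (118 − 30 = 88 remain).
July has 31 days (88 − 31 = 57 remain).
August has 31 days (57 − 31 = 26 remain).
26 into September → September 26.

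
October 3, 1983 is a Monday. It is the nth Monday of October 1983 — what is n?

Day 3 falls in week ⌈3/7⌉ of the month.
Days 1–7 hold the 1st Monday, 8–14 the 2nd, 15–21 the 3rd, 22–28 the 4th, 29–31 the 5th.
3 is in the range for the 1st.

1st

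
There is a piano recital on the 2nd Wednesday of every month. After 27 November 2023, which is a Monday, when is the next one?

13 December 2023

November 2023 starts on a Wednesday; its first Wednesday is the 1st, so the 2nd Wednesday is the 8th — 8 November 2023.
That is not after 27 November 2023, so look at December 2023.
December 2023 starts on a Friday; its first Wednesday is the 6th, so the 2nd Wednesday is the 13th — 13 December 2023.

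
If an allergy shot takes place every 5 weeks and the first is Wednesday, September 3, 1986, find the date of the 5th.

The 5th occurrence is 4 intervals after the first: 4 × 35 = 140 days after September 3, 1986.
September has 30 days — 27 days to the end of September leaves 113.
October has 31 days (82 left).
November has 30 days (52 left).
December has 31 days (21 left).
21 days into January → January 21, 1987.

January 21, 1987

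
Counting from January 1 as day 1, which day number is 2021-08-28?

240

Days in months before August: 31 + 28 + 31 + 30 + 31 + 30 + 31 = 212.
Plus 28 days into August → day 240.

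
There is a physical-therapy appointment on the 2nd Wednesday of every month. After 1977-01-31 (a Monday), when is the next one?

January 1977 starts on a Saturday; its first Wednesday is the 5th, so the 2nd Wednesday is the 12th — 1977-01-12.
That is not after 1977-01-31, so look at February 1977.
February 1977 starts on a Tuesday; its first Wednesday is the 2nd, so the 2nd Wednesday is the 9th — 1977-02-09.

1977-02-09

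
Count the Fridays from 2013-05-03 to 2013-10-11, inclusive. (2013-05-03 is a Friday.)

2013-05-03 is a Friday; the first Friday on or after it is 2013-05-03.
From 2013-05-03 to 2013-10-11: 28 + 30 + 31 + 31 + 30 + 11 = 161 days (rest of May, June, July, August, September, October).
161 ÷ 7 = 23 full weeks with remainder 0, so 23 more Fridays after the first → 24.

24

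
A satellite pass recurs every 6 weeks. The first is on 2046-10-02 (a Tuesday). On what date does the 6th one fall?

The 6th occurrence is 5 intervals after the first: 5 × 42 = 210 days after 2046-10-02.
October has 31 days — 29 days to the end of October leaves 181.
November has 30 days (151 left).
December has 31 days (120 left).
January has 31 days (89 left).
February has 28 days (61 left).
March has 31 days (30 left).
30 days into April → 2047-04-30.

2047-04-30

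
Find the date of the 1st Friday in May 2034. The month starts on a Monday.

2034-05-05

May 2034 begins on a Monday, so the first Friday is May 5 (4 days later).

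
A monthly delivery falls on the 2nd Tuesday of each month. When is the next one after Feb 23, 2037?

Feb 2037 starts on a Sunday; its first Tuesday is the 3rd, so the 2nd Tuesday is the 10th — Feb 10, 2037.
That is not after Feb 23, 2037, so look at Mar 2037.
Mar 2037 starts on a Sunday; its first Tuesday is the 3rd, so the 2nd Tuesday is the 10th — Mar 10, 2037.

Mar 10, 2037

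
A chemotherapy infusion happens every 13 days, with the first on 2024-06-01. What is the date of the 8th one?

2024-08-31

The 8th occurrence is 7 intervals after the first: 7 × 13 = 91 days after 2024-06-01.
June has 30 days — 29 days to the end of June leaves 62.
July has 31 days (31 left).
31 days into August → 2024-08-31.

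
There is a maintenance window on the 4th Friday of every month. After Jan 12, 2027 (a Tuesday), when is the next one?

Jan 2027 starts on a Friday; its first Friday is the 1st, so the 4th Friday is the 22nd — Jan 22, 2027.
Jan 22, 2027 is after Jan 12, 2027, so that is the next one.

Jan 22, 2027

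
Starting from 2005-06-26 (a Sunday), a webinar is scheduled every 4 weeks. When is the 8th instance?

The 8th occurrence is 7 intervals after the first: 7 × 28 = 196 days after 2005-06-26.
June has 30 days — 4 days to the end of June leaves 192.
July has 31 days (161 left).
August has 31 days (130 left).
September has 30 days (100 left).
October has 31 days (69 left).
November has 30 days (39 left).
December has 31 days (8 left).
8 days into January → 2006-01-08.

2006-01-08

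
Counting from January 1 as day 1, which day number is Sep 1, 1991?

Days in months before Sep: 31 + 28 + 31 + 30 + 31 + 30 + 31 + 31 = 243.
Plus 1 day into Sep → day 244.

244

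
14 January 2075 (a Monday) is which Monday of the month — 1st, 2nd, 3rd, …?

2nd

Day 14 falls in week ⌈14/7⌉ of the month.
Days 1–7 hold the 1st Monday, 8–14 the 2nd, 15–21 the 3rd, 22–28 the 4th, 29–31 the 5th.
14 is in the range for the 2nd.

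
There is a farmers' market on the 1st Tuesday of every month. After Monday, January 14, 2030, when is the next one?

February 5, 2030

January 2030 starts on a Tuesday, so its 1st Tuesday is January 1, 2030.
That is not after January 14, 2030, so look at February 2030.
February 2030 starts on a Friday, so its 1st Tuesday is February 5, 2030 (4 days in).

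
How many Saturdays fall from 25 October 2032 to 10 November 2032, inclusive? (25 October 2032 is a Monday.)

25 October 2032 is a Monday; the first Saturday on or after it is 30 October 2032 (5 days later).
From 30 October 2032 to 10 November 2032: 1 + 10 = 11 days (rest of October, November).
11 ÷ 7 = 1 full weeks with remainder 4, so 1 more Saturdays after the first → 2.

2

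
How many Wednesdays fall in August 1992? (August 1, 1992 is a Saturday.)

August 1, 1992 is a Saturday; the first Wednesday on or after it is August 5, 1992 (4 days later).
From August 5, 1992 to August 31, 1992 is 31 − 5 = 26 days.
26 ÷ 7 = 3 full weeks with remainder 5, so 3 more Wednesdays after the first → 4.

4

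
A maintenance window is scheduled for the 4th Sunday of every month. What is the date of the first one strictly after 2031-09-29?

2031-10-26

September 2031 starts on a Monday; its first Sunday is the 7th, so the 4th Sunday is the 28th — 2031-09-28.
That is not after 2031-09-29, so look at October 2031.
October 2031 starts on a Wednesday; its first Sunday is the 5th, so the 4th Sunday is the 26th — 2031-10-26.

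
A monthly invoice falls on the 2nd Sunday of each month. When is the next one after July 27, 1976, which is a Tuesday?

July 1976 starts on a Thursday; its first Sunday is the 4th, so the 2nd Sunday is the 11th — July 11, 1976.
That is not after July 27, 1976, so look at August 1976.
August 1976 starts on a Sunday; its first Sunday is the 1st, so the 2nd Sunday is the 8th — August 8, 1976.

August 8, 1976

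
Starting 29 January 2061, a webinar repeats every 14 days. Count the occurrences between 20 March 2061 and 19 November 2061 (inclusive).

Occurrences land 14·i days after 29 January 2061 for i = 0, 1, 2, …
20 March 2061 is 50 days after the start; 50 ÷ 14 = 3 remainder 8; since the remainder is 8, round up to i = 4. First occurrence in the window: #5 on 26 March 2061 (4×14 = 56 days in).
19 November 2061 is 294 days after the start; 294 ÷ 14 = 21 remainder 0. Last occurrence in the window: #22 on 19 November 2061.
Occurrences #5 through #22: 18 in total.

18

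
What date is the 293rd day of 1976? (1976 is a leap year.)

January has 31 days (293 − 31 = 262 remain).
February has 29 days (262 − 29 = 233 remain).
March has 31 days (233 − 31 = 202 remain).
April has 30 days (202 − 30 = 172 remain).
May has 31 days (172 − 31 = 141 remain).
June has 30 days (141 − 30 = 111 remain).
July has 31 days (111 − 31 = 80 remain).
August has 31 days (80 − 31 = 49 remain).
September has 30 days (49 − 30 = 19 remain).
19 into October → October 19.

1976-10-19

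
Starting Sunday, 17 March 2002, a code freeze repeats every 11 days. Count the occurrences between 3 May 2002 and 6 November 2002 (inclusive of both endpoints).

Occurrences land 11·i days after 17 March 2002 for i = 0, 1, 2, …
3 May 2002 is 47 days after the start; 47 ÷ 11 = 4 remainder 3; since the remainder is 3, round up to i = 5. First occurrence in the window: #6 on 11 May 2002 (5×11 = 55 days in).
6 November 2002 is 234 days after the start; 234 ÷ 11 = 21 remainder 3. Last occurrence in the window: #22 on 3 November 2002.
Occurrences #6 through #22: 17 in total.

17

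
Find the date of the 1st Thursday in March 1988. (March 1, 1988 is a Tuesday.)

1988-03-03

March 1988 begins on a Tuesday, so the first Thursday is March 3 (2 days later).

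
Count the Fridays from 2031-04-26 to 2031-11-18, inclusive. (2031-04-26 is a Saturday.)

29

2031-04-26 is a Saturday; the first Friday on or after it is 2031-05-02 (6 days later).
From 2031-05-02 to 2031-11-18: 29 + 30 + 31 + 31 + 30 + 31 + 18 = 200 days (rest of May, June, July, August, September, October, November).
200 ÷ 7 = 28 full weeks with remainder 4, so 28 more Fridays after the first → 29.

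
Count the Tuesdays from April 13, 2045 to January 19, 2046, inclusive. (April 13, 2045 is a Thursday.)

40

April 13, 2045 is a Thursday; the first Tuesday on or after it is April 18, 2045 (5 days later).
From April 18, 2045 to January 19, 2046: 12 + 31 + 30 + 31 + 31 + 30 + 31 + 30 + 31 + 19 = 276 days (rest of April, May, June, July, August, September, October, November, December, January).
276 ÷ 7 = 39 full weeks with remainder 3, so 39 more Tuesdays after the first → 40.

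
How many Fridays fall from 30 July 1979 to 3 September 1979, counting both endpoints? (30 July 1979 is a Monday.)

5

30 July 1979 is a Monday; the first Friday on or after it is 3 August 1979 (4 days later).
From 3 August 1979 to 3 September 1979: 28 + 3 = 31 days (rest of August, September).
31 ÷ 7 = 4 full weeks with remainder 3, so 4 more Fridays after the first → 5.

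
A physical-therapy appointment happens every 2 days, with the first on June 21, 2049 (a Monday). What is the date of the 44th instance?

The 44th occurrence is 43 intervals after the first: 43 × 2 = 86 days after June 21, 2049.
June has 30 days — 9 days to the end of June leaves 77.
July has 31 days (46 left).
August has 31 days (15 left).
15 days into September → September 15, 2049.

September 15, 2049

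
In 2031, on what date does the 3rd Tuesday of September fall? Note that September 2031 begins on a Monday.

September 2031 begins on a Monday, so the first Tuesday is September 2 (1 day later).
The 3rd Tuesday is 2 weeks later: 2 + 14 = 16.

2031-09-16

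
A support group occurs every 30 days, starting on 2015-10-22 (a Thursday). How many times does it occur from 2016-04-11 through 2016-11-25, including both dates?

8

Occurrences land 30·i days after 2015-10-22 for i = 0, 1, 2, …
2016-04-11 is 172 days after the start; 172 ÷ 30 = 5 remainder 22; since the remainder is 22, round up to i = 6. First occurrence in the window: #7 on 2016-04-19 (6×30 = 180 days in).
2016-11-25 is 400 days after the start; 400 ÷ 30 = 13 remainder 10. Last occurrence in the window: #14 on 2016-11-15.
Occurrences #7 through #14: 8 in total.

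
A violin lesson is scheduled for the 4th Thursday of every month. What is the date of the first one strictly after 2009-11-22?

November 2009 starts on a Sunday; its first Thursday is the 5th, so the 4th Thursday is the 26th — 2009-11-26.
2009-11-26 is after 2009-11-22, so that is the next one.

2009-11-26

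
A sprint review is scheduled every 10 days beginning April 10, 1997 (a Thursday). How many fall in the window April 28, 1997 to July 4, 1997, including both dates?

7

Occurrences land 10·i days after April 10, 1997 for i = 0, 1, 2, …
April 28, 1997 is 18 days after the start; 18 ÷ 10 = 1 remainder 8; since the remainder is 8, round up to i = 2. First occurrence in the window: #3 on April 30, 1997 (2×10 = 20 days in).
July 4, 1997 is 85 days after the start; 85 ÷ 10 = 8 remainder 5. Last occurrence in the window: #9 on June 29, 1997.
Occurrences #3 through #9: 7 in total.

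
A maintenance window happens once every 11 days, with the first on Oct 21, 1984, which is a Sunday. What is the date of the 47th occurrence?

Mar 11, 1986

The 47th occurrence is 46 intervals after the first: 46 × 11 = 506 days after Oct 21, 1984.
Oct has 31 days — 10 days to the end of Oct leaves 496.
From end of Oct to end of 1984 is 61 days (435 left).
1985 has 365 days (70 left).
Jan has 31 days (39 left).
Feb has 28 days (11 left).
11 days into Mar → Mar 11, 1986.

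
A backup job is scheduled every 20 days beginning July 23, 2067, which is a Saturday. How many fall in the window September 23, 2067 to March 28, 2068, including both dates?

Occurrences land 20·i days after July 23, 2067 for i = 0, 1, 2, …
September 23, 2067 is 62 days after the start; 62 ÷ 20 = 3 remainder 2; since the remainder is 2, round up to i = 4. First occurrence in the window: #5 on October 11, 2067 (4×20 = 80 days in).
March 28, 2068 is 249 days after the start; 249 ÷ 20 = 12 remainder 9. Last occurrence in the window: #13 on March 19, 2068.
Occurrences #5 through #13: 9 in total.

9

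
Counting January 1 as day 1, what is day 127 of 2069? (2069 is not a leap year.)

May 7, 2069

January has 31 days (127 − 31 = 96 remain).
February has 28 days (96 − 28 = 68 remain).
March has 31 days (68 − 31 = 37 remain).
April has 30 days (37 − 30 = 7 remain).
7 into May → May 7.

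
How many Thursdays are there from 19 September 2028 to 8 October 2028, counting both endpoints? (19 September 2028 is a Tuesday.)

19 September 2028 is a Tuesday; the first Thursday on or after it is 21 September 2028 (2 days later).
From 21 September 2028 to 8 October 2028: 9 + 8 = 17 days (rest of September, October).
17 ÷ 7 = 2 full weeks with remainder 3, so 2 more Thursdays after the first → 3.

3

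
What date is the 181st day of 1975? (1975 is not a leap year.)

January has 31 days (181 − 31 = 150 remain).
February has 28 days (150 − 28 = 122 remain).
March has 31 days (122 − 31 = 91 remain).
April has 30 days (91 − 30 = 61 remain).
May has 31 days (61 − 31 = 30 remain).
30 into June → June 30.

1975-06-30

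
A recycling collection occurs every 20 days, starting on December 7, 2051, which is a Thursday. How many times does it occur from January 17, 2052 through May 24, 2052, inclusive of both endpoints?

Occurrences land 20·i days after December 7, 2051 for i = 0, 1, 2, …
January 17, 2052 is 41 days after the start; 41 ÷ 20 = 2 remainder 1; since the remainder is 1, round up to i = 3. First occurrence in the window: #4 on February 5, 2052 (3×20 = 60 days in).
May 24, 2052 is 169 days after the start; 169 ÷ 20 = 8 remainder 9. Last occurrence in the window: #9 on May 15, 2052.
Occurrences #4 through #9: 6 in total.

6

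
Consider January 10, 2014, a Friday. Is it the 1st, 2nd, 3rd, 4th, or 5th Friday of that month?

2nd

Day 10 falls in week ⌈10/7⌉ of the month.
Days 1–7 hold the 1st Friday, 8–14 the 2nd, 15–21 the 3rd, 22–28 the 4th, 29–31 the 5th.
10 is in the range for the 2nd.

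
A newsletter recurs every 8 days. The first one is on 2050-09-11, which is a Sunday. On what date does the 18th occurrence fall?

The 18th occurrence is 17 intervals after the first: 17 × 8 = 136 days after 2050-09-11.
September has 30 days — 19 days to the end of September leaves 117.
October has 31 days (86 left).
November has 30 days (56 left).
December has 31 days (25 left).
25 days into January → 2051-01-25.

2051-01-25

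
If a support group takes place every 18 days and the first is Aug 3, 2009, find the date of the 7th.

The 7th occurrence is 6 intervals after the first: 6 × 18 = 108 days after Aug 3, 2009.
Aug has 31 days — 28 days to the end of Aug leaves 80.
Sep has 30 days (50 left).
Oct has 31 days (19 left).
19 days into Nov → Nov 19, 2009.

Nov 19, 2009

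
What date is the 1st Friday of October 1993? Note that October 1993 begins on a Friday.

October 1993 begins on a Friday, so the first Friday is October 1.

October 1, 1993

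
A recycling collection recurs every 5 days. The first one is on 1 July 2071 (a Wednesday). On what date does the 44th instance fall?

1 February 2072

The 44th occurrence is 43 intervals after the first: 43 × 5 = 215 days after 1 July 2071.
July has 31 days — 30 days to the end of July leaves 185.
August has 31 days (154 left).
September has 30 days (124 left).
October has 31 days (93 left).
November has 30 days (63 left).
December has 31 days (32 left).
January has 31 days (1 left).
1 day into February → 1 February 2072.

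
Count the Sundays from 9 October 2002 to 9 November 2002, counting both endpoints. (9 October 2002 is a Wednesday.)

9 October 2002 is a Wednesday; the first Sunday on or after it is 13 October 2002 (4 days later).
From 13 October 2002 to 9 November 2002: 18 + 9 = 27 days (rest of October, November).
27 ÷ 7 = 3 full weeks with remainder 6, so 3 more Sundays after the first → 4.

4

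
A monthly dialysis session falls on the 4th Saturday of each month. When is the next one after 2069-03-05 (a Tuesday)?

2069-03-23

March 2069 starts on a Friday; its first Saturday is the 2nd, so the 4th Saturday is the 23rd — 2069-03-23.
2069-03-23 is after 2069-03-05, so that is the next one.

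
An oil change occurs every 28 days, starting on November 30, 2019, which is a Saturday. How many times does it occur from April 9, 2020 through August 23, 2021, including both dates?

18

Occurrences land 28·i days after November 30, 2019 for i = 0, 1, 2, …
April 9, 2020 is 131 days after the start; 131 ÷ 28 = 4 remainder 19; since the remainder is 19, round up to i = 5. First occurrence in the window: #6 on April 18, 2020 (5×28 = 140 days in).
August 23, 2021 is 632 days after the start; 632 ÷ 28 = 22 remainder 16. Last occurrence in the window: #23 on August 7, 2021.
Occurrences #6 through #23: 18 in total.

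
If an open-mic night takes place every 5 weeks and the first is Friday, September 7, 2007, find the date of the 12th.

September 26, 2008

The 12th occurrence is 11 intervals after the first: 11 × 35 = 385 days after September 7, 2007.
September has 30 days — 23 days to the end of September leaves 362.
October has 31 days (331 left).
November has 30 days (301 left).
December has 31 days (270 left).
January has 31 days (239 left).
February has 29 days (210 left).
March has 31 days (179 left).
April has 30 days (149 left).
May has 31 days (118 left).
June has 30 days (88 left).
July has 31 days (57 left).
August has 31 days (26 left).
26 days into September → September 26, 2008.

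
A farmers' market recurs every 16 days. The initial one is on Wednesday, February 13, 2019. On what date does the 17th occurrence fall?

The 17th occurrence is 16 intervals after the first: 16 × 16 = 256 days after February 13, 2019.
February has 28 days — 15 days to the end of February leaves 241.
March has 31 days (210 left).
April has 30 days (180 left).
May has 31 days (149 left).
June has 30 days (119 left).
July has 31 days (88 left).
August has 31 days (57 left).
September has 30 days (27 left).
27 days into October → October 27, 2019.

October 27, 2019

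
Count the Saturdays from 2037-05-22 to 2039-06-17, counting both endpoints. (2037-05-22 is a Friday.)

108

2037-05-22 is a Friday; the first Saturday on or after it is 2037-05-23 (1 day later).
From 2037-05-23 to 2039-06-17: 222 + 365 + 168 = 755 days (rest of 2037, 2038, to 2039-06-17 in 2039).
755 ÷ 7 = 107 full weeks with remainder 6, so 107 more Saturdays after the first → 108.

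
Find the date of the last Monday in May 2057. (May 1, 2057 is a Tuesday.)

May 2057 begins on a Tuesday, so the first Monday is May 7 (6 days later).
May 2057 has 31 days. Adding weeks: 7, 14, 21, 28 — the last one ≤ 31 is the 28th.

2057-05-28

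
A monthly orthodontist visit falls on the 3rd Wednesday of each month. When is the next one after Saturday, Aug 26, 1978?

Sep 20, 1978

Aug 1978 starts on a Tuesday; its first Wednesday is the 2nd, so the 3rd Wednesday is the 16th — Aug 16, 1978.
That is not after Aug 26, 1978, so look at Sep 1978.
Sep 1978 starts on a Friday; its first Wednesday is the 6th, so the 3rd Wednesday is the 20th — Sep 20, 1978.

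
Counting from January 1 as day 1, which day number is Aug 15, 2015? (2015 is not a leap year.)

Days in months before Aug: 31 + 28 + 31 + 30 + 31 + 30 + 31 = 212.
Plus 15 days into Aug → day 227.

227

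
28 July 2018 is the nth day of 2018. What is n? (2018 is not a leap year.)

209

Days in months before July: 31 + 28 + 31 + 30 + 31 + 30 = 181.
Plus 28 days into July → day 209.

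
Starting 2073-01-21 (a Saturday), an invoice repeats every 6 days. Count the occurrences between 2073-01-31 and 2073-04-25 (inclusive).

Occurrences land 6·i days after 2073-01-21 for i = 0, 1, 2, …
2073-01-31 is 10 days after the start; 10 ÷ 6 = 1 remainder 4; since the remainder is 4, round up to i = 2. First occurrence in the window: #3 on 2073-02-02 (2×6 = 12 days in).
2073-04-25 is 94 days after the start; 94 ÷ 6 = 15 remainder 4. Last occurrence in the window: #16 on 2073-04-21.
Occurrences #3 through #16: 14 in total.

14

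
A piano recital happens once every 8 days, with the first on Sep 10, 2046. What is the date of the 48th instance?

The 48th occurrence is 47 intervals after the first: 47 × 8 = 376 days after Sep 10, 2046.
Sep has 30 days — 20 days to the end of Sep leaves 356.
Oct has 31 days (325 left).
Nov has 30 days (295 left).
Dec has 31 days (264 left).
Jan has 31 days (233 left).
Feb has 28 days (205 left).
Mar has 31 days (174 left).
Apr has 30 days (144 left).
May has 31 days (113 left).
Jun has 30 days (83 left).
Jul has 31 days (52 left).
Aug has 31 days (21 left).
21 days into Sep → Sep 21, 2047.

Sep 21, 2047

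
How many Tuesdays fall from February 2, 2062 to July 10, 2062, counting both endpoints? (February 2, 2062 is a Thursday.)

February 2, 2062 is a Thursday; the first Tuesday on or after it is February 7, 2062 (5 days later).
From February 7, 2062 to July 10, 2062: 21 + 31 + 30 + 31 + 30 + 10 = 153 days (rest of February, March, April, May, June, July).
153 ÷ 7 = 21 full weeks with remainder 6, so 21 more Tuesdays after the first → 22.

22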